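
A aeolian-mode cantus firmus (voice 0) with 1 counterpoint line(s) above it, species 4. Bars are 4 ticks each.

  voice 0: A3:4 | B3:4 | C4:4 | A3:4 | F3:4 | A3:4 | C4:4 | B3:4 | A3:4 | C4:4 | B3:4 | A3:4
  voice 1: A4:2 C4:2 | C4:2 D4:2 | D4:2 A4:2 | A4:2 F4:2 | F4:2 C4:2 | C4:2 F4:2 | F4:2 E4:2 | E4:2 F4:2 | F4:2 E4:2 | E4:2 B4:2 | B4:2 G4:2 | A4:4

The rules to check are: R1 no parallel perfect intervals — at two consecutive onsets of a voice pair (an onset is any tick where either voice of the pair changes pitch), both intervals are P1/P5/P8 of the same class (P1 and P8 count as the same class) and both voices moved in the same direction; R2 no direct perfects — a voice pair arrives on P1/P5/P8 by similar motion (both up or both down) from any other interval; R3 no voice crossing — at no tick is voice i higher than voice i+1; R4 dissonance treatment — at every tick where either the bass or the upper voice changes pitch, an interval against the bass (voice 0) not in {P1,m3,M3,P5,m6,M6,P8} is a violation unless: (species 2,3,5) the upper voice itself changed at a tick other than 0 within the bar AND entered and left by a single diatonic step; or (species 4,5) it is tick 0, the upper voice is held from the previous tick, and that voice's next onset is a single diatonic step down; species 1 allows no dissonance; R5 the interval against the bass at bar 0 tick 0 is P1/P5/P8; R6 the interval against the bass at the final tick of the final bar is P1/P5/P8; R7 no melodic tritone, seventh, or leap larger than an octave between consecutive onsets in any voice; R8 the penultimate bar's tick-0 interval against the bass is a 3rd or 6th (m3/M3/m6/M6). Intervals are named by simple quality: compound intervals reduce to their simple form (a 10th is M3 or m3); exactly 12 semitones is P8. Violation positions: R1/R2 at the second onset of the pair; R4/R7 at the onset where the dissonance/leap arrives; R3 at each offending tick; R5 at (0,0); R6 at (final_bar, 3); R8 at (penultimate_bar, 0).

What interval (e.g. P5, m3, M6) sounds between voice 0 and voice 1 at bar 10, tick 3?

m6

voice 0=B3 voice 1=G4 -> m6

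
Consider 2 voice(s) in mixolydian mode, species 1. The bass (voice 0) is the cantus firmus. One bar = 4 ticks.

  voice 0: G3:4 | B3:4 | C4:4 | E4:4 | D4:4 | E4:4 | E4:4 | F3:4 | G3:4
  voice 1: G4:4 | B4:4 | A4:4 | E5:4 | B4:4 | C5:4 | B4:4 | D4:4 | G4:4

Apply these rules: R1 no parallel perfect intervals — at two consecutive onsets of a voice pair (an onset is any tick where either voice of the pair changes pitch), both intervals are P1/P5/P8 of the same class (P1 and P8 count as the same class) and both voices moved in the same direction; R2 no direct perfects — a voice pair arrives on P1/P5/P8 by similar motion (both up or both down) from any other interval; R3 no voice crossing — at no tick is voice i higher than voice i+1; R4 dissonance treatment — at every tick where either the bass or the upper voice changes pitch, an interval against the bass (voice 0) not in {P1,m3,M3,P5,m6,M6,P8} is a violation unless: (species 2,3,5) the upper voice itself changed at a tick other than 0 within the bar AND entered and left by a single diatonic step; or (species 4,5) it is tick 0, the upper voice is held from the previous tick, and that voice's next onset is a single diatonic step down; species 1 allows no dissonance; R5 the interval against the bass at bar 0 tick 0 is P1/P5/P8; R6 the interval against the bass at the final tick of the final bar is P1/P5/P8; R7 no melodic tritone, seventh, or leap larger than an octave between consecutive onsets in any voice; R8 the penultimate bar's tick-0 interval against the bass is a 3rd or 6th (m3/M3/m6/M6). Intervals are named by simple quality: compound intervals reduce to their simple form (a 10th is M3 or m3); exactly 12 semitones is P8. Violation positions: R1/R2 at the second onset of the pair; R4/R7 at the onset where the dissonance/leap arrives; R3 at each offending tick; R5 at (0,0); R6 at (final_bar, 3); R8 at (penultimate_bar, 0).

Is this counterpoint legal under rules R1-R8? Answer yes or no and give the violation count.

bar 0: v0=G3 v1=G4 (P8)
bar 1: v0=B3 v1=B4 (P8)
bar 2: v0=C4 v1=A4 (M6)
bar 3: v0=E4 v1=E5 (P8)
bar 4: v0=D4 v1=B4 (M6)
bar 5: v0=E4 v1=C5 (m6)
bar 6: v0=E4 v1=B4 (P5)
bar 7: v0=F3 v1=D4 (M6)
bar 8: v0=G3 v1=G4 (P8)
  R1 @ bar1.0: G3/G4 P8 -> B3/B4 P8 similar
  R2 @ bar3.0: C4/A4 M6 -> E4/E5 P8 similar
  R7 @ bar7.0: E4->F3 leap 11st
  R2 @ bar8.0: F3/D4 M6 -> G3/G4 P8 similar

No (4 violations)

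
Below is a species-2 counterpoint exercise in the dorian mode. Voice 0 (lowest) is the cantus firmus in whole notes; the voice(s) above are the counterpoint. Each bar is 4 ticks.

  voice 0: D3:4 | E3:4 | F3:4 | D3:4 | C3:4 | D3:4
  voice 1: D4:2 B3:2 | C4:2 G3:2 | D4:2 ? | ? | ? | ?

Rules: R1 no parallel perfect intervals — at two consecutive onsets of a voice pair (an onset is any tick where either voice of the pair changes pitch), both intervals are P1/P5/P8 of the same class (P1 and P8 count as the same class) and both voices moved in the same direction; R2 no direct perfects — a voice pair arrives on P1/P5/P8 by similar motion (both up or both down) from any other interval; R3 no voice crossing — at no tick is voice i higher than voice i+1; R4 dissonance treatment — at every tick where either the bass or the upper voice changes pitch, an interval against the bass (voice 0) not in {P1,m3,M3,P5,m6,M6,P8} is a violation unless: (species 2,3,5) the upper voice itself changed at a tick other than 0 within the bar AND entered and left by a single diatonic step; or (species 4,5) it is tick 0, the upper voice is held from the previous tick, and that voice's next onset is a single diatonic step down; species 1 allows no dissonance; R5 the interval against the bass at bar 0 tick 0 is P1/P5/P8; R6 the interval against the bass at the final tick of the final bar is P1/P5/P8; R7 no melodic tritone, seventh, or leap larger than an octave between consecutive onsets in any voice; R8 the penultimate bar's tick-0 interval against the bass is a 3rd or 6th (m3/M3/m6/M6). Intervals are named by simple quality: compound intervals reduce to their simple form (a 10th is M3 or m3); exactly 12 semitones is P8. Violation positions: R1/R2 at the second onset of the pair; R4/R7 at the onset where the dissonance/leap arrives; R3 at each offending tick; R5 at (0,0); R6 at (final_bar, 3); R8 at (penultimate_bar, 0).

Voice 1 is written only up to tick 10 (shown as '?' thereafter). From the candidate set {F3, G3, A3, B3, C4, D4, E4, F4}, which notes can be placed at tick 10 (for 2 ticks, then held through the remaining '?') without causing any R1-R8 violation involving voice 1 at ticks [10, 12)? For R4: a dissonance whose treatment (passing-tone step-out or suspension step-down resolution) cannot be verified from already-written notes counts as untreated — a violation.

F3: legal
G3: violates R4
A3: legal
B3: violates R4
C4: legal
D4: legal
E4: violates R4
F4: legal

{A3, C4, D4, F3, F4}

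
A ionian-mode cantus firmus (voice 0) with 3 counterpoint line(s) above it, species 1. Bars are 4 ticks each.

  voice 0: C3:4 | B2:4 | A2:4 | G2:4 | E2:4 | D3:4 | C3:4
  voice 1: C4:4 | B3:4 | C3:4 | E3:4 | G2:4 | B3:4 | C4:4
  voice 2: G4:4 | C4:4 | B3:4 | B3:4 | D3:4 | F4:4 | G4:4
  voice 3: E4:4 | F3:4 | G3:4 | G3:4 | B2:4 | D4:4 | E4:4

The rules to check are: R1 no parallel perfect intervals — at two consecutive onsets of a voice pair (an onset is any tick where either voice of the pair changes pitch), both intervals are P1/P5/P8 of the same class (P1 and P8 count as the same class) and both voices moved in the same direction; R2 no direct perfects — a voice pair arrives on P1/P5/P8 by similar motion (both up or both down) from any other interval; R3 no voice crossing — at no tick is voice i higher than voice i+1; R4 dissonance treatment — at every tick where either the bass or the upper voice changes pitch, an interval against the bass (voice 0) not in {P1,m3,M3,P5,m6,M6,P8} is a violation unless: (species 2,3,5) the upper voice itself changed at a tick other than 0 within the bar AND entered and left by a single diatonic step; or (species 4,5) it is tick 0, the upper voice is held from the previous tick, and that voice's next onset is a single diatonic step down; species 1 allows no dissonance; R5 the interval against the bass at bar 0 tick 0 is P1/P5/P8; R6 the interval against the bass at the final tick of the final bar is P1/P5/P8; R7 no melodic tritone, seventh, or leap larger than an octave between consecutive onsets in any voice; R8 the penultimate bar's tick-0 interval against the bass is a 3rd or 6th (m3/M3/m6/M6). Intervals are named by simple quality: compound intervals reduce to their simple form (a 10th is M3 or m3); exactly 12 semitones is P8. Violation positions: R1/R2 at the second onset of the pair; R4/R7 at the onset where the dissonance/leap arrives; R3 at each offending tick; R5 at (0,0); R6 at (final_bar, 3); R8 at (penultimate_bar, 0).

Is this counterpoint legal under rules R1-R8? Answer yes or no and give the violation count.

No (48 violations)

bar 0: v0=C3 v1=C4 v2=G4 v3=E4 (M3)
bar 1: v0=B2 v1=B3 v2=C4 v3=F3 (TT)
bar 2: v0=A2 v1=C3 v2=B3 v3=G3 (m7)
bar 3: v0=G2 v1=E3 v2=B3 v3=G3 (P8)
bar 4: v0=E2 v1=G2 v2=D3 v3=B2 (P5)
bar 5: v0=D3 v1=B3 v2=F4 v3=D4 (P8)
bar 6: v0=C3 v1=C4 v2=G4 v3=E4 (M3)
  R3 @ bar0.0: G4 above E4
  R5 @ bar0.0: opens on M3
  R3 @ bar0.1: G4 above E4
  R3 @ bar0.2: G4 above E4
  R3 @ bar0.3: G4 above E4
  R1 @ bar1.0: C3/C4 P8 -> B2/B3 P8 similar
  R2 @ bar1.0: G4/E4 m3 -> C4/F3 P5 similar
  R3 @ bar1.0: C4 above F3
  R4 @ bar1.0: B2/C4 m2 untreated
  R4 @ bar1.0: B2/F3 TT untreated
  R7 @ bar1.0: E4->F3 leap 11st
  R3 @ bar1.1: C4 above F3
  R3 @ bar1.2: C4 above F3
  R3 @ bar1.3: C4 above F3
  R3 @ bar2.0: B3 above G3
  R4 @ bar2.0: A2/B3 M2 untreated
  R4 @ bar2.0: A2/G3 m7 untreated
  R7 @ bar2.0: B3->C3 leap 11st
  R3 @ bar2.1: B3 above G3
  R3 @ bar2.2: B3 above G3
  R3 @ bar2.3: B3 above G3
  R3 @ bar3.0: B3 above G3
  R3 @ bar3.1: B3 above G3
  R3 @ bar3.2: B3 above G3
  R3 @ bar3.3: B3 above G3
  R1 @ bar4.0: E3/B3 P5 -> G2/D3 P5 similar
  R2 @ bar4.0: G2/G3 P8 -> E2/B2 P5 similar
  R3 @ bar4.0: D3 above B2
  R4 @ bar4.0: E2/D3 m7 untreated
  R3 @ bar4.1: D3 above B2
  R3 @ bar4.2: D3 above B2
  R3 @ bar4.3: D3 above B2
  R2 @ bar5.0: E2/B2 P5 -> D3/D4 P8 similar
  R3 @ bar5.0: F4 above D4
  R7 @ bar5.0: E2->D3 leap 10st
  R7 @ bar5.0: G2->B3 leap 16st
  R7 @ bar5.0: D3->F4 leap 15st
  R7 @ bar5.0: B2->D4 leap 15st
  R8 @ bar5.0: penult P8 not 3rd/6th
  R3 @ bar5.1: F4 above D4
  R3 @ bar5.2: F4 above D4
  R3 @ bar5.3: F4 above D4
  R2 @ bar6.0: B3/F4 TT -> C4/G4 P5 similar
  R3 @ bar6.0: G4 above E4
  R3 @ bar6.1: G4 above E4
  R3 @ bar6.2: G4 above E4
  R3 @ bar6.3: G4 above E4
  R6 @ bar6.3: closes on M3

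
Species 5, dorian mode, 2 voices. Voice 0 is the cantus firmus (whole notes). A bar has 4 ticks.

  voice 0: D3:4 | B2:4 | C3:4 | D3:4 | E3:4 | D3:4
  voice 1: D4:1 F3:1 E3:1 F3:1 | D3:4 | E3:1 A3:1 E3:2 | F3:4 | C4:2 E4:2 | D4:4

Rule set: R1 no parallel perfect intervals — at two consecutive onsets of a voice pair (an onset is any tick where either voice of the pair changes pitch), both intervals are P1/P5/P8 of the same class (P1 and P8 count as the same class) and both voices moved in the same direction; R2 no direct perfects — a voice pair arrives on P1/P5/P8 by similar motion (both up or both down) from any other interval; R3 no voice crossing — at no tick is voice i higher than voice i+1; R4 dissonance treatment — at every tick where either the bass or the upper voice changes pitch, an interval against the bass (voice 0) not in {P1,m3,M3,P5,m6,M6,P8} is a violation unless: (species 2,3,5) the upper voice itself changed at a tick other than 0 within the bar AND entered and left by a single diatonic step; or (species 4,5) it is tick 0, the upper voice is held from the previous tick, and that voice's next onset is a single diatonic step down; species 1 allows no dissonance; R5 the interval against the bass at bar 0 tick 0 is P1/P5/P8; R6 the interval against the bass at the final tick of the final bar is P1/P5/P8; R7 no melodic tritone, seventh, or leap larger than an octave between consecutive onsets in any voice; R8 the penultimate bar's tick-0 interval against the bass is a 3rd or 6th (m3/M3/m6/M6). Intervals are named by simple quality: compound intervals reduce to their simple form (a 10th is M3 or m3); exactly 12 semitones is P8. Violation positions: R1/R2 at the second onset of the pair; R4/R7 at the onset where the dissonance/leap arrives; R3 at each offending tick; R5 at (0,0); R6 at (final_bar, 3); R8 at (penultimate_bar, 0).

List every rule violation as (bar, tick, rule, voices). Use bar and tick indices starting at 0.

bar 0: v0=D3 v1=D4 downbeat P8
bar 1: v0=B2 v1=D3 downbeat m3
bar 2: v0=C3 v1=E3 downbeat M3
bar 3: v0=D3 v1=F3 downbeat m3
bar 4: v0=E3 v1=C4 downbeat m6
bar 5: v0=D3 v1=D4 downbeat P8
  -> R1 @ bar 5 tick 0 v(0, 1): E3/E4 P8 -> D3/D4 P8 similar

(5, 0, R1, (0, 1))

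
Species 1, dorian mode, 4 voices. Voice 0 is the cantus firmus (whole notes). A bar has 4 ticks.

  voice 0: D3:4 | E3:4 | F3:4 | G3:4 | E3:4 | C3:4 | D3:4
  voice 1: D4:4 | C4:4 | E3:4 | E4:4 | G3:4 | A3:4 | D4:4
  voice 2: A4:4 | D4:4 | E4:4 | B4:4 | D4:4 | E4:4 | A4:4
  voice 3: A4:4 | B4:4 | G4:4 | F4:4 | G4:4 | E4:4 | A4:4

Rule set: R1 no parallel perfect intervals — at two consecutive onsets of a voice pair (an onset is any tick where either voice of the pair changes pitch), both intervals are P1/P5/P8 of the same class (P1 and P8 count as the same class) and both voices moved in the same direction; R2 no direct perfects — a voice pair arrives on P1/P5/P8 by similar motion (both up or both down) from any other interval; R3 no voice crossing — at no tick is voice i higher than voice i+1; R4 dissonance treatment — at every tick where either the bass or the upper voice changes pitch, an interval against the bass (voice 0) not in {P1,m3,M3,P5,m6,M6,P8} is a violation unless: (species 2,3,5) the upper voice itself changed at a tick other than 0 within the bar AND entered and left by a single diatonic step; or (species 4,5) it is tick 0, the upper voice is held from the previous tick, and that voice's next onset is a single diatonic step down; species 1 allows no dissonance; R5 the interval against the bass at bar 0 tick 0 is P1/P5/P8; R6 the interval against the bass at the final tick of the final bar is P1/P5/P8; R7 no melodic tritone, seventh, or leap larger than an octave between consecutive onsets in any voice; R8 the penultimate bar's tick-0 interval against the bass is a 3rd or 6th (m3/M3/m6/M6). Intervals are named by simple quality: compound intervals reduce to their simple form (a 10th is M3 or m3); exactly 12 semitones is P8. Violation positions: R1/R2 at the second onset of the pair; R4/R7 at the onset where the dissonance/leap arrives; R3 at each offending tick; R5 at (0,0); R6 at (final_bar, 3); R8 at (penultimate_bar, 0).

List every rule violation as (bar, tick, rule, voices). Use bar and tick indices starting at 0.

(1, 0, R1, (0, 3))
(1, 0, R4, (0, 2))
(2, 0, R3, (0, 1))
(2, 0, R4, (0, 1))
(2, 0, R4, (0, 2))
(2, 0, R4, (0, 3))
(2, 1, R3, (0, 1))
(2, 2, R3, (0, 1))
(2, 3, R3, (0, 1))
(3, 0, R2, (1, 2))
(3, 0, R3, (2, 3))
(3, 0, R4, (0, 3))
(3, 1, R3, (2, 3))
(3, 2, R3, (2, 3))
(3, 3, R3, (2, 3))
(4, 0, R1, (1, 2))
(4, 0, R4, (0, 2))
(5, 0, R1, (1, 2))
(6, 0, R1, (1, 2))
(6, 0, R1, (1, 3))
(6, 0, R1, (2, 3))
(6, 0, R2, (0, 1))
(6, 0, R2, (0, 2))
(6, 0, R2, (0, 3))

bar 0: v0=D3 v1=D4 v2=A4 v3=A4 downbeat P5
bar 1: v0=E3 v1=C4 v2=D4 v3=B4 downbeat P5
bar 2: v0=F3 v1=E3 v2=E4 v3=G4 downbeat M2
bar 3: v0=G3 v1=E4 v2=B4 v3=F4 downbeat m7
bar 4: v0=E3 v1=G3 v2=D4 v3=G4 downbeat m3
bar 5: v0=C3 v1=A3 v2=E4 v3=E4 downbeat M3
bar 6: v0=D3 v1=D4 v2=A4 v3=A4 downbeat P5
  -> R1 @ bar 1 tick 0 v(0, 3): D3/A4 P5 -> E3/B4 P5 similar
  -> R4 @ bar 1 tick 0 v(0, 2): E3/D4 m7 untreated
  -> R3 @ bar 2 tick 0 v(0, 1): F3 above E3
  -> R4 @ bar 2 tick 0 v(0, 1): F3/E3 m2 untreated
  -> R4 @ bar 2 tick 0 v(0, 2): F3/E4 M7 untreated
  -> R4 @ bar 2 tick 0 v(0, 3): F3/G4 M2 untreated
  -> R3 @ bar 2 tick 1 v(0, 1): F3 above E3
  -> R3 @ bar 2 tick 2 v(0, 1): F3 above E3
  -> R3 @ bar 2 tick 3 v(0, 1): F3 above E3
  -> R2 @ bar 3 tick 0 v(1, 2): E3/E4 P8 -> E4/B4 P5 similar
  -> R3 @ bar 3 tick 0 v(2, 3): B4 above F4
  -> R4 @ bar 3 tick 0 v(0, 3): G3/F4 m7 untreated
  -> R3 @ bar 3 tick 1 v(2, 3): B4 above F4
  -> R3 @ bar 3 tick 2 v(2, 3): B4 above F4
  -> R3 @ bar 3 tick 3 v(2, 3): B4 above F4
  -> R1 @ bar 4 tick 0 v(1, 2): E4/B4 P5 -> G3/D4 P5 similar
  -> R4 @ bar 4 tick 0 v(0, 2): E3/D4 m7 untreated
  -> R1 @ bar 5 tick 0 v(1, 2): G3/D4 P5 -> A3/E4 P5 similar
  -> R1 @ bar 6 tick 0 v(1, 2): A3/E4 P5 -> D4/A4 P5 similar
  -> R1 @ bar 6 tick 0 v(1, 3): A3/E4 P5 -> D4/A4 P5 similar
  -> R1 @ bar 6 tick 0 v(2, 3): E4/E4 P1 -> A4/A4 P1 similar
  -> R2 @ bar 6 tick 0 v(0, 1): C3/A3 M6 -> D3/D4 P8 similar
  -> R2 @ bar 6 tick 0 v(0, 2): C3/E4 M3 -> D3/A4 P5 similar
  -> R2 @ bar 6 tick 0 v(0, 3): C3/E4 M3 -> D3/A4 P5 similar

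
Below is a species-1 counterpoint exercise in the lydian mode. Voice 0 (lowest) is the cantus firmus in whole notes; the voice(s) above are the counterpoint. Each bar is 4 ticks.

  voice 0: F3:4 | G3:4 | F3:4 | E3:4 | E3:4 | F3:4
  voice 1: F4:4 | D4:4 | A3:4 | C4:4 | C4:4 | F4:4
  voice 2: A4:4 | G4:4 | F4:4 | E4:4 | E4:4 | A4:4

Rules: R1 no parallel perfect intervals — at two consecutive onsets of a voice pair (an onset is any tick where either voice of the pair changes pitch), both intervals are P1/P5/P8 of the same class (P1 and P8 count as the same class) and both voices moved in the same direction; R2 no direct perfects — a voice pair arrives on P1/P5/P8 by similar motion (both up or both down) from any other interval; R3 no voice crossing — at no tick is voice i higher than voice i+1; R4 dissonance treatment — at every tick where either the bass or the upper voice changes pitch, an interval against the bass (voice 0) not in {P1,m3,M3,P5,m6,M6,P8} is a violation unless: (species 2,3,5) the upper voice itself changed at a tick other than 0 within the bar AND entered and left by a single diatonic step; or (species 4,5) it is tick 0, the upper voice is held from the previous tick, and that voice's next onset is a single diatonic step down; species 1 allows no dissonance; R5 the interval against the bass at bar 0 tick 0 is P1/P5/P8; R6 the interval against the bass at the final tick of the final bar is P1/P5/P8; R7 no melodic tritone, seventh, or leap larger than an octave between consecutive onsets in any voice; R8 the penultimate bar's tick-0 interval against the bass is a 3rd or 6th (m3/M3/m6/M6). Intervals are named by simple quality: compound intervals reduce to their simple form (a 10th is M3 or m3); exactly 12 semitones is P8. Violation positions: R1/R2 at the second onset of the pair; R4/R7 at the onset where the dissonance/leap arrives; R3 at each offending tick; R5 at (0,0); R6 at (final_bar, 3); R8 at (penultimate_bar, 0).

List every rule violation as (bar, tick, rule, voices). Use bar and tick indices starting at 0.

bar 0: v0=F3 v1=F4 v2=A4 downbeat M3
bar 1: v0=G3 v1=D4 v2=G4 downbeat P8
bar 2: v0=F3 v1=A3 v2=F4 downbeat P8
bar 3: v0=E3 v1=C4 v2=E4 downbeat P8
bar 4: v0=E3 v1=C4 v2=E4 downbeat P8
bar 5: v0=F3 v1=F4 v2=A4 downbeat M3
  -> R5 @ bar 0 tick 0 v(0, 2): opens on M3
  -> R1 @ bar 2 tick 0 v(0, 2): G3/G4 P8 -> F3/F4 P8 similar
  -> R1 @ bar 3 tick 0 v(0, 2): F3/F4 P8 -> E3/E4 P8 similar
  -> R8 @ bar 4 tick 0 v(0, 2): penult P8 not 3rd/6th
  -> R2 @ bar 5 tick 0 v(0, 1): E3/C4 m6 -> F3/F4 P8 similar
  -> R6 @ bar 5 tick 3 v(0, 2): closes on M3

(0, 0, R5, (0, 2))
(2, 0, R1, (0, 2))
(3, 0, R1, (0, 2))
(4, 0, R8, (0, 2))
(5, 0, R2, (0, 1))
(5, 3, R6, (0, 2))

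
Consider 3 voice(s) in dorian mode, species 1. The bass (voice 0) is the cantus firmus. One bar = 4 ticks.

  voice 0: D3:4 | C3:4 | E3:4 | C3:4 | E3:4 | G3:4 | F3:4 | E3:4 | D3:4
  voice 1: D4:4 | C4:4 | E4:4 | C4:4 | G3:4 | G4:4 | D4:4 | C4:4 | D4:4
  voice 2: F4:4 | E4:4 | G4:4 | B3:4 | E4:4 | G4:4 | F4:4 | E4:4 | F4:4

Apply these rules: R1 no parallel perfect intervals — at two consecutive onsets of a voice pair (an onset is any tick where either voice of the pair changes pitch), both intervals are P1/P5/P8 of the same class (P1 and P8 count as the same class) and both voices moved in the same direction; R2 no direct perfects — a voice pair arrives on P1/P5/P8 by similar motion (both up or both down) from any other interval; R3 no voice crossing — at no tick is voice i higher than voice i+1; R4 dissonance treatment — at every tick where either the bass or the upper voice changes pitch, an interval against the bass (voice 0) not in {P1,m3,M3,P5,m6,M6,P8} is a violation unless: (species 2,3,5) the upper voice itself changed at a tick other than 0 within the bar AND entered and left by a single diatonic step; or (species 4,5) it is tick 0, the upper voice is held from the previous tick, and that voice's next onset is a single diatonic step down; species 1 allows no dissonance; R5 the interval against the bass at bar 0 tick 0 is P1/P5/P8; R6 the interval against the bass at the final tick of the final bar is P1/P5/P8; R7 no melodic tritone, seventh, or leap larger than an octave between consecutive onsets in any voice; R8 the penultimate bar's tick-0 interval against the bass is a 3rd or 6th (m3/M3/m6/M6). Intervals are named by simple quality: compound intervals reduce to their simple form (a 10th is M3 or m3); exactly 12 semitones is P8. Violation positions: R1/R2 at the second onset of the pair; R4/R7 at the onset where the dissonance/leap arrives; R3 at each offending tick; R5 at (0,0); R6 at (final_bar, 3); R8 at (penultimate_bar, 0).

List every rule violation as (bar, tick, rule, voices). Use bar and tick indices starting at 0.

(0, 0, R5, (0, 2))
(1, 0, R1, (0, 1))
(2, 0, R1, (0, 1))
(3, 0, R1, (0, 1))
(3, 0, R3, (1, 2))
(3, 0, R4, (0, 2))
(3, 1, R3, (1, 2))
(3, 2, R3, (1, 2))
(3, 3, R3, (1, 2))
(4, 0, R2, (0, 2))
(5, 0, R1, (0, 2))
(5, 0, R2, (0, 1))
(5, 0, R2, (1, 2))
(6, 0, R1, (0, 2))
(7, 0, R1, (0, 2))
(7, 0, R8, (0, 2))
(8, 3, R6, (0, 2))

bar 0: v0=D3 v1=D4 v2=F4 downbeat m3
bar 1: v0=C3 v1=C4 v2=E4 downbeat M3
bar 2: v0=E3 v1=E4 v2=G4 downbeat m3
bar 3: v0=C3 v1=C4 v2=B3 downbeat M7
bar 4: v0=E3 v1=G3 v2=E4 downbeat P8
bar 5: v0=G3 v1=G4 v2=G4 downbeat P8
bar 6: v0=F3 v1=D4 v2=F4 downbeat P8
bar 7: v0=E3 v1=C4 v2=E4 downbeat P8
bar 8: v0=D3 v1=D4 v2=F4 downbeat m3
  -> R5 @ bar 0 tick 0 v(0, 2): opens on m3
  -> R1 @ bar 1 tick 0 v(0, 1): D3/D4 P8 -> C3/C4 P8 similar
  -> R1 @ bar 2 tick 0 v(0, 1): C3/C4 P8 -> E3/E4 P8 similar
  -> R1 @ bar 3 tick 0 v(0, 1): E3/E4 P8 -> C3/C4 P8 similar
  -> R3 @ bar 3 tick 0 v(1, 2): C4 above B3
  -> R4 @ bar 3 tick 0 v(0, 2): C3/B3 M7 untreated
  -> R3 @ bar 3 tick 1 v(1, 2): C4 above B3
  -> R3 @ bar 3 tick 2 v(1, 2): C4 above B3
  -> R3 @ bar 3 tick 3 v(1, 2): C4 above B3
  -> R2 @ bar 4 tick 0 v(0, 2): C3/B3 M7 -> E3/E4 P8 similar
  -> R1 @ bar 5 tick 0 v(0, 2): E3/E4 P8 -> G3/G4 P8 similar
  -> R2 @ bar 5 tick 0 v(0, 1): E3/G3 m3 -> G3/G4 P8 similar
  -> R2 @ bar 5 tick 0 v(1, 2): G3/E4 M6 -> G4/G4 P1 similar
  -> R1 @ bar 6 tick 0 v(0, 2): G3/G4 P8 -> F3/F4 P8 similar
  -> R1 @ bar 7 tick 0 v(0, 2): F3/F4 P8 -> E3/E4 P8 similar
  -> R8 @ bar 7 tick 0 v(0, 2): penult P8 not 3rd/6th
  -> R6 @ bar 8 tick 3 v(0, 2): closes on m3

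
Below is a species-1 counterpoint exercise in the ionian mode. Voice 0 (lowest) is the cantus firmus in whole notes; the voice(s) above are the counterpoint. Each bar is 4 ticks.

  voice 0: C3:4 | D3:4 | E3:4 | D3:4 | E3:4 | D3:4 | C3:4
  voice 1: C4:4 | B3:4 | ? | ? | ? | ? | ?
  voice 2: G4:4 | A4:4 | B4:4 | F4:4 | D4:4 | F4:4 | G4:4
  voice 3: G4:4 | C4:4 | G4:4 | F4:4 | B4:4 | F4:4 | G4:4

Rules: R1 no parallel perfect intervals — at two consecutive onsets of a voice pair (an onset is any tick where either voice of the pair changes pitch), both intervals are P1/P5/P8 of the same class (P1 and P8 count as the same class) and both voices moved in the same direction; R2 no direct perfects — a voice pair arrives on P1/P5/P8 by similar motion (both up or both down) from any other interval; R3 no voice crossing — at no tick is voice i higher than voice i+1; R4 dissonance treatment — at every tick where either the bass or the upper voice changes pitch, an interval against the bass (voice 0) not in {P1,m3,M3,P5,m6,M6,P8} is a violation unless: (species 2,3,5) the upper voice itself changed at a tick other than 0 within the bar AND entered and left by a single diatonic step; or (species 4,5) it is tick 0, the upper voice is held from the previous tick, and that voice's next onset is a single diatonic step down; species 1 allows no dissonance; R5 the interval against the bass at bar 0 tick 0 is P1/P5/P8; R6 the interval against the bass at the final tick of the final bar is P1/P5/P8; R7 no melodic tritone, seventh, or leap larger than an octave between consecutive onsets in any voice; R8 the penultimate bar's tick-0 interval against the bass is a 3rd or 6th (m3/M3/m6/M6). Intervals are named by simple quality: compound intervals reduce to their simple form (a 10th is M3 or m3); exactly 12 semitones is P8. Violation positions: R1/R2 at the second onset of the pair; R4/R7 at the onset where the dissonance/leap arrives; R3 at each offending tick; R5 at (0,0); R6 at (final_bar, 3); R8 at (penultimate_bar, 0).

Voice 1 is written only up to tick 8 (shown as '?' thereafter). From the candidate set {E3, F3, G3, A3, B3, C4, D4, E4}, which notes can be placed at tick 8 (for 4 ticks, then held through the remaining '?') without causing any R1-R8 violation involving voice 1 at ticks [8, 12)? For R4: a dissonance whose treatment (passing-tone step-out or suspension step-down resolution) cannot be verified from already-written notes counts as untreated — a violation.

E3: legal
F3: violates R4,R7
G3: legal
A3: violates R4
B3: legal
C4: violates R2
D4: violates R4
E4: violates R2

{B3, E3, G3}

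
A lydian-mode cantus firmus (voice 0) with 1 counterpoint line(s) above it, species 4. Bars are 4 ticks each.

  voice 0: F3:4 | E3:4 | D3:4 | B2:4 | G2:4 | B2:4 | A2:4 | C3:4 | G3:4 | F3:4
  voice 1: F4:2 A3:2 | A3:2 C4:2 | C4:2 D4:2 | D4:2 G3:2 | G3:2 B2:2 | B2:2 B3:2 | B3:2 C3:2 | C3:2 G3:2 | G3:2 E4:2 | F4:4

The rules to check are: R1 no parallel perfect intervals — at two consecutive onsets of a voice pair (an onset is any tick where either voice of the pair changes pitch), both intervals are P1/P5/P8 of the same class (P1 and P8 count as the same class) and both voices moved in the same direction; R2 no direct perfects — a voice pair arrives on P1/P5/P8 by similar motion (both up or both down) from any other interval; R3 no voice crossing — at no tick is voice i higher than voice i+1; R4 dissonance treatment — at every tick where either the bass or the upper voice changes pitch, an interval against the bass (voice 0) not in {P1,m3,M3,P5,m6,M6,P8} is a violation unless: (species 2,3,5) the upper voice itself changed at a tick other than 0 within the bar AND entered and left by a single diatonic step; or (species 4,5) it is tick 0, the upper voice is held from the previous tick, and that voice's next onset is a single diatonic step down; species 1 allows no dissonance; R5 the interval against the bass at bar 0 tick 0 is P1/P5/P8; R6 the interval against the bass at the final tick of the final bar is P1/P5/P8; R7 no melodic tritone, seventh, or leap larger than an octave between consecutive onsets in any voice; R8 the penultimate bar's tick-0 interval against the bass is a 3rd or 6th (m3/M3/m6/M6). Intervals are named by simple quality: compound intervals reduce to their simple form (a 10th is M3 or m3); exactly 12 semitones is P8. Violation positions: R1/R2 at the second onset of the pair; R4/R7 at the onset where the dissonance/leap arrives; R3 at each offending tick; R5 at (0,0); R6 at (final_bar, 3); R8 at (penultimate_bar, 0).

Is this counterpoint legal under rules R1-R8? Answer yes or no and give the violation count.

No (5 violations)

bar 0: v0=F3 v1=F4 (P8)
bar 1: v0=E3 v1=A3 (P4)
bar 2: v0=D3 v1=C4 (m7)
bar 3: v0=B2 v1=D4 (m3)
bar 4: v0=G2 v1=G3 (P8)
bar 5: v0=B2 v1=B2 (P1)
bar 6: v0=A2 v1=B3 (M2)
bar 7: v0=C3 v1=C3 (P1)
bar 8: v0=G3 v1=G3 (P1)
bar 9: v0=F3 v1=F4 (P8)
  R4 @ bar1.0: E3/A3 P4 untreated
  R4 @ bar2.0: D3/C4 m7 untreated
  R4 @ bar6.0: A2/B3 M2 untreated
  R7 @ bar6.2: B3->C3 leap 11st
  R8 @ bar8.0: penult P1 not 3rd/6th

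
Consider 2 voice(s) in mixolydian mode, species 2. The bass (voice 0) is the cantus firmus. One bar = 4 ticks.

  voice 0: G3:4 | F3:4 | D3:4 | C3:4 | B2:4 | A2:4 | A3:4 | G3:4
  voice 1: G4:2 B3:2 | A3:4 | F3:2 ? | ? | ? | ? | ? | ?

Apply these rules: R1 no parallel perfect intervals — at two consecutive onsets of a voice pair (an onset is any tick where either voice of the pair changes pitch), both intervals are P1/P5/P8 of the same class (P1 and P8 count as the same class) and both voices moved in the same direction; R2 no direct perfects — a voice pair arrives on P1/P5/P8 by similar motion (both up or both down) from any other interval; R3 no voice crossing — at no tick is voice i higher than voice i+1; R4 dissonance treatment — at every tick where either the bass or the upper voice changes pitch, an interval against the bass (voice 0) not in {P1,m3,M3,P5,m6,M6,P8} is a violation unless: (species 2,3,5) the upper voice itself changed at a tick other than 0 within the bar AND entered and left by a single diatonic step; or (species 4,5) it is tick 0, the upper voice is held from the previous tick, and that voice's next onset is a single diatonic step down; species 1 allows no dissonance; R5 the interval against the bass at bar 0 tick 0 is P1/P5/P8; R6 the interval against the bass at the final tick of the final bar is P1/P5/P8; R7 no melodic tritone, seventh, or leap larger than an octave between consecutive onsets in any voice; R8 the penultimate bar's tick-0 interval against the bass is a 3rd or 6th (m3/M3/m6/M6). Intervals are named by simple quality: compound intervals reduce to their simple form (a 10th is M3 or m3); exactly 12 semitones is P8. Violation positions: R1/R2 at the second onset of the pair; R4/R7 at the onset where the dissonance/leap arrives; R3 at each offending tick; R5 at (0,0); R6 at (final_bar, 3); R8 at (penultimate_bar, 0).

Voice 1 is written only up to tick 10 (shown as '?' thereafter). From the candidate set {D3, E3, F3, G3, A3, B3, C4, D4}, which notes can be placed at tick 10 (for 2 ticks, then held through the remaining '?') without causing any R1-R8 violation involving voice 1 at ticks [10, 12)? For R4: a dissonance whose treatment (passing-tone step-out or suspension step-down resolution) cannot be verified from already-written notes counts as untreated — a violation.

{A3, D3, D4, F3}

D3: legal
E3: violates R4
F3: legal
G3: violates R4
A3: legal
B3: violates R7
C4: violates R4
D4: legal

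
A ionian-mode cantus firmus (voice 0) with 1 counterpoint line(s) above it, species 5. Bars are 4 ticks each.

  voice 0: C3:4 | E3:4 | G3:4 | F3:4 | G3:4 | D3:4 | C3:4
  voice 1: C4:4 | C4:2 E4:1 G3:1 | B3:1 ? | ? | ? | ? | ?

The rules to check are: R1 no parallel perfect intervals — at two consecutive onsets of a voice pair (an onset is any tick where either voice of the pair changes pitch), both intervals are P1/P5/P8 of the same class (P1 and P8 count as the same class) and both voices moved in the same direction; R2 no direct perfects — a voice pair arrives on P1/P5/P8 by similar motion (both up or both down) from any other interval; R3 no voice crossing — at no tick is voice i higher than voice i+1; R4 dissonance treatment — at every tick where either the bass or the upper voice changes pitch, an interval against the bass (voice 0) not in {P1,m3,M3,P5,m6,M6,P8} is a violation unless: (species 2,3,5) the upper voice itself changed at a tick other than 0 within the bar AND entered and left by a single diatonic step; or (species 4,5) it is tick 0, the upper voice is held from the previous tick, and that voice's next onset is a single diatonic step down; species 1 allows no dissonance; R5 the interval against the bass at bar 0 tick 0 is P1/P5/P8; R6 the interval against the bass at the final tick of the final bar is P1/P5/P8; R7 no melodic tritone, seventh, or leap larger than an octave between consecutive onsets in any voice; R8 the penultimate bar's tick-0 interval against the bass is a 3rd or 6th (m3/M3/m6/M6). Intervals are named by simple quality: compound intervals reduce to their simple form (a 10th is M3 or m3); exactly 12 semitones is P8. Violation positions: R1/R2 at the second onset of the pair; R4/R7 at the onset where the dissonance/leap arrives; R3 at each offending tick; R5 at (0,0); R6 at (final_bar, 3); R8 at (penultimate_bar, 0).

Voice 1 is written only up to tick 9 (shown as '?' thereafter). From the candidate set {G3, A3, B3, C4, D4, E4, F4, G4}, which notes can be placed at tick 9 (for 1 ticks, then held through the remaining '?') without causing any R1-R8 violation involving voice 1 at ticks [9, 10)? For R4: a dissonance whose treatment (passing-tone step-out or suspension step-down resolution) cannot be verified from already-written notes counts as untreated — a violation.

G3: legal
A3: violates R4
B3: legal
C4: violates R4
D4: legal
E4: legal
F4: violates R4,R7
G4: legal

{B3, D4, E4, G3, G4}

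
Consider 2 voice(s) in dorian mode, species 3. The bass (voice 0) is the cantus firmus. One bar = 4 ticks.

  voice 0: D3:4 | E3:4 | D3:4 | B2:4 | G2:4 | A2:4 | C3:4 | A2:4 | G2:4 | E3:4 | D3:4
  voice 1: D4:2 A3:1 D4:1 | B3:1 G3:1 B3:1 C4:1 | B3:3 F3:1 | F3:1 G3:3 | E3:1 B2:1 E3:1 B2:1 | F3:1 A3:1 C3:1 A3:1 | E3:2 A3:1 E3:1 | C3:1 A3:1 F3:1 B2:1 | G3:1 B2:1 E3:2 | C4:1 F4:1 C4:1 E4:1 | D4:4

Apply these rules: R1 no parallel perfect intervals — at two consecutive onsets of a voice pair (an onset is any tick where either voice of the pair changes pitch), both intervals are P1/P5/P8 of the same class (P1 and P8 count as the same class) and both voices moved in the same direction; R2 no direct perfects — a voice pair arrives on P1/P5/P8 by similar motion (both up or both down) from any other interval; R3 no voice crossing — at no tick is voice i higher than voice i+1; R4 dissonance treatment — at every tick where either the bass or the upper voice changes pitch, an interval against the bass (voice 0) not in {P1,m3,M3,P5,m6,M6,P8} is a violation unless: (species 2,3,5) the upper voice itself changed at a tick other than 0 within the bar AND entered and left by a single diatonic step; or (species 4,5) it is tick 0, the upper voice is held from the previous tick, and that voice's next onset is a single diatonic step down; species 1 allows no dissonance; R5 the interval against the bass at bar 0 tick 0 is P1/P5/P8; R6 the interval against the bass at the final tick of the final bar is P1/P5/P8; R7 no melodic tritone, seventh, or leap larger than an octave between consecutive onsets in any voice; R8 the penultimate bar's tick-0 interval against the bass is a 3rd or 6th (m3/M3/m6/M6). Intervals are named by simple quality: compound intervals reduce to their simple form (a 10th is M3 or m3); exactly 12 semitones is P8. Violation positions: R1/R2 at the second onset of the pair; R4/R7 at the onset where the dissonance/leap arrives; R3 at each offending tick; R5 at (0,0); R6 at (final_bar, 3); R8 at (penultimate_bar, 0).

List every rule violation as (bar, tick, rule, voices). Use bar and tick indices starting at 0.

bar 0: v0=D3 v1=D4 downbeat P8
bar 1: v0=E3 v1=B3 downbeat P5
bar 2: v0=D3 v1=B3 downbeat M6
bar 3: v0=B2 v1=F3 downbeat TT
bar 4: v0=G2 v1=E3 downbeat M6
bar 5: v0=A2 v1=F3 downbeat m6
bar 6: v0=C3 v1=E3 downbeat M3
bar 7: v0=A2 v1=C3 downbeat m3
bar 8: v0=G2 v1=G3 downbeat P8
bar 9: v0=E3 v1=C4 downbeat m6
bar 10: v0=D3 v1=D4 downbeat P8
  -> R7 @ bar 2 tick 3 v(1,): B3->F3 leap 6st
  -> R4 @ bar 3 tick 0 v(0, 1): B2/F3 TT untreated
  -> R7 @ bar 5 tick 0 v(1,): B2->F3 leap 6st
  -> R4 @ bar 7 tick 3 v(0, 1): A2/B2 M2 untreated
  -> R7 @ bar 7 tick 3 v(1,): F3->B2 leap 6st
  -> R4 @ bar 9 tick 1 v(0, 1): E3/F4 m2 untreated
  -> R1 @ bar 10 tick 0 v(0, 1): E3/E4 P8 -> D3/D4 P8 similar

(2, 3, R7, (1,))
(3, 0, R4, (0, 1))
(5, 0, R7, (1,))
(7, 3, R4, (0, 1))
(7, 3, R7, (1,))
(9, 1, R4, (0, 1))
(10, 0, R1, (0, 1))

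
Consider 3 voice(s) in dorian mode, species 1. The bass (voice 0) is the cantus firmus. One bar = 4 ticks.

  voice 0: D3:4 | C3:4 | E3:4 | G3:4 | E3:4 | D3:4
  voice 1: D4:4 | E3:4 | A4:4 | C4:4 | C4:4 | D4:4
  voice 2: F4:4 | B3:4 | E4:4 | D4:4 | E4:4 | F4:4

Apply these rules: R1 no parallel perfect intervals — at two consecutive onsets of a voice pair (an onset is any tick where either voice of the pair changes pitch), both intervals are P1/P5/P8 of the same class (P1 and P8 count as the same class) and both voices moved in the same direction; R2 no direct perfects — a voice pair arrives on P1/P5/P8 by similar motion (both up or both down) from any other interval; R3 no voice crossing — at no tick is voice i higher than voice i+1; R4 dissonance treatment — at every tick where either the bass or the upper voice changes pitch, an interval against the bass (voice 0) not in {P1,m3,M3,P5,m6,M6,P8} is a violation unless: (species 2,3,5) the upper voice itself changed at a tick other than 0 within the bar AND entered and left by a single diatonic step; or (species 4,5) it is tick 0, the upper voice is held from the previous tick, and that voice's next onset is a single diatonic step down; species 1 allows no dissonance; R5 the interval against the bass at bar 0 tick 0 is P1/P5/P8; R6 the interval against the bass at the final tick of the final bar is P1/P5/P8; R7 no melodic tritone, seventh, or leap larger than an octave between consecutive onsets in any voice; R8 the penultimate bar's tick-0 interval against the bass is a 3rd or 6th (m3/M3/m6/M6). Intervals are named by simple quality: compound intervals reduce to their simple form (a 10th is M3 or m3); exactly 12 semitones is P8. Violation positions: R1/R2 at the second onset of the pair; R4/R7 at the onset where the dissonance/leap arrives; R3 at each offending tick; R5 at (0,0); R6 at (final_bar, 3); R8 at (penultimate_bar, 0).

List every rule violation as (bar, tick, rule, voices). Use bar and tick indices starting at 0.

(0, 0, R5, (0, 2))
(1, 0, R2, (1, 2))
(1, 0, R4, (0, 2))
(1, 0, R7, (1,))
(1, 0, R7, (2,))
(2, 0, R2, (0, 2))
(2, 0, R3, (1, 2))
(2, 0, R4, (0, 1))
(2, 0, R7, (1,))
(2, 1, R3, (1, 2))
(2, 2, R3, (1, 2))
(2, 3, R3, (1, 2))
(3, 0, R4, (0, 1))
(4, 0, R8, (0, 2))
(5, 3, R6, (0, 2))

bar 0: v0=D3 v1=D4 v2=F4 downbeat m3
bar 1: v0=C3 v1=E3 v2=B3 downbeat M7
bar 2: v0=E3 v1=A4 v2=E4 downbeat P8
bar 3: v0=G3 v1=C4 v2=D4 downbeat P5
bar 4: v0=E3 v1=C4 v2=E4 downbeat P8
bar 5: v0=D3 v1=D4 v2=F4 downbeat m3
  -> R5 @ bar 0 tick 0 v(0, 2): opens on m3
  -> R2 @ bar 1 tick 0 v(1, 2): D4/F4 m3 -> E3/B3 P5 similar
  -> R4 @ bar 1 tick 0 v(0, 2): C3/B3 M7 untreated
  -> R7 @ bar 1 tick 0 v(1,): D4->E3 leap 10st
  -> R7 @ bar 1 tick 0 v(2,): F4->B3 leap 6st
  -> R2 @ bar 2 tick 0 v(0, 2): C3/B3 M7 -> E3/E4 P8 similar
  -> R3 @ bar 2 tick 0 v(1, 2): A4 above E4
  -> R4 @ bar 2 tick 0 v(0, 1): E3/A4 P4 untreated
  -> R7 @ bar 2 tick 0 v(1,): E3->A4 leap 17st
  -> R3 @ bar 2 tick 1 v(1, 2): A4 above E4
  -> R3 @ bar 2 tick 2 v(1, 2): A4 above E4
  -> R3 @ bar 2 tick 3 v(1, 2): A4 above E4
  -> R4 @ bar 3 tick 0 v(0, 1): G3/C4 P4 untreated
  -> R8 @ bar 4 tick 0 v(0, 2): penult P8 not 3rd/6th
  -> R6 @ bar 5 tick 3 v(0, 2): closes on m3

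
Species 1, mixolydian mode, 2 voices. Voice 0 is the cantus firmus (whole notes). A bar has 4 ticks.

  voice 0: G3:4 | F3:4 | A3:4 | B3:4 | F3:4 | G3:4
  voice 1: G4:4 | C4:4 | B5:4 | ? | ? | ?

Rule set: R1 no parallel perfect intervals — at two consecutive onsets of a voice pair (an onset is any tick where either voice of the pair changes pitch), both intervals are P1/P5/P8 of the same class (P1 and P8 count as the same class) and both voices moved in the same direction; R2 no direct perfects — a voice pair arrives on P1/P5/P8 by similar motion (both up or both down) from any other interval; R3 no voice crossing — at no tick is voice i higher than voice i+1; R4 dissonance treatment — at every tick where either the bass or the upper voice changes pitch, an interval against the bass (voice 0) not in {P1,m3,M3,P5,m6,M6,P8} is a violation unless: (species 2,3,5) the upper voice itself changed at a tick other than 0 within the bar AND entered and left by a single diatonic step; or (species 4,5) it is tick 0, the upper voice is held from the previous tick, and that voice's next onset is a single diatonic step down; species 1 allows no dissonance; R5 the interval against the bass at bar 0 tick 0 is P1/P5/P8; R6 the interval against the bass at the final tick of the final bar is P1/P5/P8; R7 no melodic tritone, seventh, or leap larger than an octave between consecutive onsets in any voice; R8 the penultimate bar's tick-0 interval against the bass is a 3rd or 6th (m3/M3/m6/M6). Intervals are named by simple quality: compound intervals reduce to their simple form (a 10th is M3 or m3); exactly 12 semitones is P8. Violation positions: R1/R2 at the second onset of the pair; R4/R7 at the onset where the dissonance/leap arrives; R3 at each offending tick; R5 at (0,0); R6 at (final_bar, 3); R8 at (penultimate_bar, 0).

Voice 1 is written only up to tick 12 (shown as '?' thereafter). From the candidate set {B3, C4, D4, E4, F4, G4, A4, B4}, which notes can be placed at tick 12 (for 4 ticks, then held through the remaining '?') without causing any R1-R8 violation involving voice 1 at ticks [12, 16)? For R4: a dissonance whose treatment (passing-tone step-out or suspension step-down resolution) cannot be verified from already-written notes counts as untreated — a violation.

B3: violates R7
C4: violates R4,R7
D4: violates R7
E4: violates R4,R7
F4: violates R4,R7
G4: violates R7
A4: violates R4,R7
B4: legal

{B4}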